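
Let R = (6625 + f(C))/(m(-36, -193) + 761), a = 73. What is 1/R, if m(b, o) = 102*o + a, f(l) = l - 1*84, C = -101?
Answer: -4713/1610 ≈ -2.9273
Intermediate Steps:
f(l) = -84 + l (f(l) = l - 84 = -84 + l)
m(b, o) = 73 + 102*o (m(b, o) = 102*o + 73 = 73 + 102*o)
R = -1610/4713 (R = (6625 + (-84 - 101))/((73 + 102*(-193)) + 761) = (6625 - 185)/((73 - 19686) + 761) = 6440/(-19613 + 761) = 6440/(-18852) = 6440*(-1/18852) = -1610/4713 ≈ -0.34161)
1/R = 1/(-1610/4713) = -4713/1610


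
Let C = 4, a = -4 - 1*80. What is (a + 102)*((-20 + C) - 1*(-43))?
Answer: 486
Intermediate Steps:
a = -84 (a = -4 - 80 = -84)
(a + 102)*((-20 + C) - 1*(-43)) = (-84 + 102)*((-20 + 4) - 1*(-43)) = 18*(-16 + 43) = 18*27 = 486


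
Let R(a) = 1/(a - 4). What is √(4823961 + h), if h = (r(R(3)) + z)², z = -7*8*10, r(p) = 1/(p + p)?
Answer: √20552485/2 ≈ 2266.7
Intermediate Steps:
R(a) = 1/(-4 + a)
r(p) = 1/(2*p)
z = -560 (z = -56*10 = -560)
h = 1256641/4 (h = (1/(2*(1/(-4 + 3))) - 560)² = (1/(2*(1/(-1))) - 560)² = ((½)/(-1) - 560)² = ((½)*(-1) - 560)² = (-½ - 560)² = (-1121/2)² = 1256641/4 ≈ 3.1416e+5)
√(4823961 + h) = √(4823961 + 1256641/4) = √(20552485/4) = √20552485/2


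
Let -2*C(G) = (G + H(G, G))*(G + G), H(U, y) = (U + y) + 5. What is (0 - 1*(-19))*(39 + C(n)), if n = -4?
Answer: 209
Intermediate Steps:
H(U, y) = 5 + U + y
C(G) = -G*(5 + 3*G) (C(G) = -(G + (5 + G + G))*(G + G)/2 = -(G + (5 + 2*G))*2*G/2 = -(5 + 3*G)*2*G/2 = -G*(5 + 3*G))
(0 - 1*(-19))*(39 + C(n)) = (0 - 1*(-19))*(39 - 1*(-4)*(5 + 3*(-4))) = (0 + 19)*(39 - 1*(-4)*(5 - 12)) = 19*(39 - 1*(-4)*(-7)) = 19*(39 - 28) = 19*11 = 209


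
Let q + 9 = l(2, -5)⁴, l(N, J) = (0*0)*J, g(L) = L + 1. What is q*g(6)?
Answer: -63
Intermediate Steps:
g(L) = 1 + L
l(N, J) = 0 (l(N, J) = 0*J = 0)
q = -9 (q = -9 + 0⁴ = -9 + 0 = -9)
q*g(6) = -9*(1 + 6) = -9*7 = -63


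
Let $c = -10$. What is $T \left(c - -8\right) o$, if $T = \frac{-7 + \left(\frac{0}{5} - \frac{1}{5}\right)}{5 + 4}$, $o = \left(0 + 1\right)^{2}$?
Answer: $\frac{8}{5} \approx 1.6$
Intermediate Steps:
$o = 1$ ($o = 1^{2} = 1$)
$T = - \frac{4}{5}$ ($T = \frac{-7 + \left(0 \cdot \frac{1}{5} - \frac{1}{5}\right)}{9} = \left(-7 + \left(0 - \frac{1}{5}\right)\right) \frac{1}{9} = \left(-7 - \frac{1}{5}\right) \frac{1}{9} = \left(- \frac{36}{5}\right) \frac{1}{9} = - \frac{4}{5} \approx -0.8$)
$T \left(c - -8\right) o = - \frac{4 \left(-10 - -8\right)}{5} \cdot 1 = - \frac{4 \left(-10 + 8\right)}{5} \cdot 1 = \left(- \frac{4}{5}\right) \left(-2\right) 1 = \frac{8}{5} \cdot 1 = \frac{8}{5}$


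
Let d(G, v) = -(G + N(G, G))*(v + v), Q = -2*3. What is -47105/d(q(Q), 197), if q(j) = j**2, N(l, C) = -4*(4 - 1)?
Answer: 47105/9456 ≈ 4.9815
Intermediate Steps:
N(l, C) = -12 (N(l, C) = -4*3 = -12)
Q = -6
d(G, v) = -2*v*(-12 + G) (d(G, v) = -(G - 12)*(v + v) = -(-12 + G)*2*v = -2*v*(-12 + G))
-47105/d(q(Q), 197) = -47105*1/(394*(12 - 1*(-6)**2)) = -47105*1/(394*(12 - 1*36)) = -47105*1/(394*(12 - 36)) = -47105/(2*197*(-24)) = -47105/(-9456) = -47105*(-1/9456) = 47105/9456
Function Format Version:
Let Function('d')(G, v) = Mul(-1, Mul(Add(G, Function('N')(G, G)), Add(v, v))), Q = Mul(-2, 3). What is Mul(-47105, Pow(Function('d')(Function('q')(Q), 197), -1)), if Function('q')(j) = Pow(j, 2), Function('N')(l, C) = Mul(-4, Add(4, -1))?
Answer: Rational(47105, 9456) ≈ 4.9815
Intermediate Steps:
Function('N')(l, C) = -12 (Function('N')(l, C) = Mul(-4, 3) = -12)
Q = -6
Function('d')(G, v) = Mul(-2, v, Add(-12, G)) (Function('d')(G, v) = Mul(-1, Mul(Add(G, -12), Add(v, v))) = Mul(-1, Mul(Add(-12, G), Mul(2, v))) = Mul(-1, Mul(2, v, Add(-12, G))) = Mul(-2, v, Add(-12, G)))
Mul(-47105, Pow(Function('d')(Function('q')(Q), 197), -1)) = Mul(-47105, Pow(Mul(2, 197, Add(12, Mul(-1, Pow(-6, 2)))), -1)) = Mul(-47105, Pow(Mul(2, 197, Add(12, Mul(-1, 36))), -1)) = Mul(-47105, Pow(Mul(2, 197, Add(12, -36)), -1)) = Mul(-47105, Pow(Mul(2, 197, -24), -1)) = Mul(-47105, Pow(-9456, -1)) = Mul(-47105, Rational(-1, 9456)) = Rational(47105, 9456)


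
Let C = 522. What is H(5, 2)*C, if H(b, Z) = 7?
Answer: 3654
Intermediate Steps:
H(5, 2)*C = 7*522 = 3654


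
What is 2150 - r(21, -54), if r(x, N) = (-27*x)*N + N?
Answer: -28414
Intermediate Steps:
r(x, N) = N - 27*N*x (r(x, N) = -27*N*x + N = N - 27*N*x)
2150 - r(21, -54) = 2150 - (-54)*(1 - 27*21) = 2150 - (-54)*(1 - 567) = 2150 - (-54)*(-566) = 2150 - 1*30564 = 2150 - 30564 = -28414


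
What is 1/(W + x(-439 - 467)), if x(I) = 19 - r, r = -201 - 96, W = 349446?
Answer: 1/349762 ≈ 2.8591e-6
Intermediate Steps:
r = -297
x(I) = 316 (x(I) = 19 - 1*(-297) = 19 + 297 = 316)
1/(W + x(-439 - 467)) = 1/(349446 + 316) = 1/349762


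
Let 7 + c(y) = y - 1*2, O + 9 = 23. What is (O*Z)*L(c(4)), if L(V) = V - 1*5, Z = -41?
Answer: 5740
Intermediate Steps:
O = 14 (O = -9 + 23 = 14)
c(y) = -9 + y (c(y) = -7 + (y - 1*2) = -7 + (y - 2) = -7 + (-2 + y) = -9 + y)
L(V) = -5 + V (L(V) = V - 5 = -5 + V)
(O*Z)*L(c(4)) = (14*(-41))*(-5 + (-9 + 4)) = -574*(-5 - 5) = -574*(-10) = 5740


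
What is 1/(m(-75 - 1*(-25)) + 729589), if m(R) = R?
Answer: 1/729539 ≈ 1.3707e-6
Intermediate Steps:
1/(m(-75 - 1*(-25)) + 729589) = 1/((-75 - 1*(-25)) + 729589) = 1/((-75 + 25) + 729589) = 1/(-50 + 729589) = 1/729539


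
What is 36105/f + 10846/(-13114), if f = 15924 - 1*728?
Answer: 5321813/3435868 ≈ 1.5489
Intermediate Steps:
f = 15196 (f = 15924 - 728 = 15196)
36105/f + 10846/(-13114) = 36105/15196 + 10846/(-13114) = 36105*(1/15196) + 10846*(-1/13114) = 1245/524 - 5423/6557 = 5321813/3435868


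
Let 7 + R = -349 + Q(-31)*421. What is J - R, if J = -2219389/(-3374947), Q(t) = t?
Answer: 45250133818/3374947 ≈ 13408.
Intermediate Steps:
J = 2219389/3374947 (J = -2219389*(-1/3374947) = 2219389/3374947 ≈ 0.65761)
R = -13407 (R = -7 + (-349 - 31*421) = -7 + (-349 - 13051) = -7 - 13400 = -13407)
J - R = 2219389/3374947 - 1*(-13407) = 2219389/3374947 + 13407 = 45250133818/3374947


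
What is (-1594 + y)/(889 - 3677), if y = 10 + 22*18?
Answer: 297/697 ≈ 0.42611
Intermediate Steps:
y = 406 (y = 10 + 396 = 406)
(-1594 + y)/(889 - 3677) = (-1594 + 406)/(889 - 3677) = -1188/(-2788) = -1188*(-1/2788) = 297/697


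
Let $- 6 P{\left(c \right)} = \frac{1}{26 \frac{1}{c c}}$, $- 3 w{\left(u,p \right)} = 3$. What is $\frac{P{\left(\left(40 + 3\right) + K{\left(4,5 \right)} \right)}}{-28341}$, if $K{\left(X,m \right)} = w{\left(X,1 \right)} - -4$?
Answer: $\frac{529}{1105299} \approx 0.0004786$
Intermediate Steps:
$w{\left(u,p \right)} = -1$ ($w{\left(u,p \right)} = \left(- \frac{1}{3}\right) 3 = -1$)
$K{\left(X,m \right)} = 3$ ($K{\left(X,m \right)} = -1 - -4 = -1 + 4 = 3$)
$P{\left(c \right)} = - \frac{c^{2}}{156}$ ($P{\left(c \right)} = - \frac{1}{6 \frac{26}{c c}} = - \frac{1}{6 \frac{26}{c^{2}}} = - \frac{\frac{1}{26} c^{2}}{6} = - \frac{c^{2}}{156}$)
$\frac{P{\left(\left(40 + 3\right) + K{\left(4,5 \right)} \right)}}{-28341} = \frac{\left(- \frac{1}{156}\right) \left(\left(40 + 3\right) + 3\right)^{2}}{-28341} = - \frac{\left(43 + 3\right)^{2}}{156} \left(- \frac{1}{28341}\right) = - \frac{46^{2}}{156} \left(- \frac{1}{28341}\right) = \left(- \frac{1}{156}\right) 2116 \left(- \frac{1}{28341}\right) = \left(- \frac{529}{39}\right) \left(- \frac{1}{28341}\right) = \frac{529}{1105299}$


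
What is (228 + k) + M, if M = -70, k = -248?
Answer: -90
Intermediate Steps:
(228 + k) + M = (228 - 248) - 70 = -20 - 70 = -90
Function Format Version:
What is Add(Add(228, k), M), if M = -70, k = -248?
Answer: -90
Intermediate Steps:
Add(Add(228, k), M) = Add(Add(228, -248), -70) = Add(-20, -70) = -90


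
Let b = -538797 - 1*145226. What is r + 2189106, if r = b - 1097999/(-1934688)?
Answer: 415981016729/276384 ≈ 1.5051e+6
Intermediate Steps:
b = -684023 (b = -538797 - 145226 = -684023)
r = -189052855975/276384 (r = -684023 - 1097999/(-1934688) = -684023 - 1097999*(-1/1934688) = -684023 + 156857/276384 = -189052855975/276384 ≈ -6.8402e+5)
r + 2189106 = -189052855975/276384 + 2189106 = 415981016729/276384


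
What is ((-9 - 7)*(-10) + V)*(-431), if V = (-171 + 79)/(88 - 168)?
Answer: -1389113/20 ≈ -69456.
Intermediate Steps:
V = 23/20 (V = -92/(-80) = -92*(-1/80) = 23/20 ≈ 1.1500)
((-9 - 7)*(-10) + V)*(-431) = ((-9 - 7)*(-10) + 23/20)*(-431) = (-16*(-10) + 23/20)*(-431) = (160 + 23/20)*(-431) = (3223/20)*(-431) = -1389113/20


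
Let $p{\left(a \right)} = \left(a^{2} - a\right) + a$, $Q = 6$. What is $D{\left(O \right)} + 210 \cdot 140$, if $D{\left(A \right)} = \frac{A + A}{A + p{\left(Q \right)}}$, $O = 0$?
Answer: $29400$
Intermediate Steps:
$p{\left(a \right)} = a^{2}$
$D{\left(A \right)} = \frac{2 A}{36 + A}$ ($D{\left(A \right)} = \frac{A + A}{A + 6^{2}} = \frac{2 A}{A + 36} = \frac{2 A}{36 + A}$)
$D{\left(O \right)} + 210 \cdot 140 = 2 \cdot 0 \frac{1}{36 + 0} + 210 \cdot 140 = 2 \cdot 0 \cdot \frac{1}{36} + 29400 = 0 + 29400 = 29400$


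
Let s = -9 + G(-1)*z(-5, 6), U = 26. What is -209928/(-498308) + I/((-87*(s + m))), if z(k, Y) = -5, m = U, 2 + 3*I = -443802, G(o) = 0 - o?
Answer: 13863036133/97543791 ≈ 142.12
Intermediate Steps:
G(o) = -o
I = -443804/3 (I = -2/3 + (1/3)*(-443802) = -2/3 - 147934 = -443804/3 ≈ -1.4793e+5)
m = 26
s = -14 (s = -9 - 1*(-1)*(-5) = -9 + 1*(-5) = -9 - 5 = -14)
-209928/(-498308) + I/((-87*(s + m))) = -209928/(-498308) - 443804*(-1/(87*(-14 + 26)))/3 = -209928*(-1/498308) - 443804/(3*((-87*12))) = 52482/124577 - 443804/3/(-1044) = 52482/124577 - 443804/3*(-1/1044) = 52482/124577 + 110951/783 = 13863036133/97543791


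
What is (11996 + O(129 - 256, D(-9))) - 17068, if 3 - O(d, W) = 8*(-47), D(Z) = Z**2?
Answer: -4693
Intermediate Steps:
O(d, W) = 379 (O(d, W) = 3 - 8*(-47) = 3 - 1*(-376) = 3 + 376 = 379)
(11996 + O(129 - 256, D(-9))) - 17068 = (11996 + 379) - 17068 = 12375 - 17068 = -4693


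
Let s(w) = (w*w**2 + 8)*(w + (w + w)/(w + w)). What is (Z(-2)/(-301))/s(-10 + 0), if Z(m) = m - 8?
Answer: 5/1343664 ≈ 3.7212e-6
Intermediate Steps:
Z(m) = -8 + m
s(w) = (1 + w)*(8 + w**3) (s(w) = (w**3 + 8)*(w + (2*w)/((2*w))) = (8 + w**3)*(w + (2*w)*(1/(2*w))) = (8 + w**3)*(w + 1) = (8 + w**3)*(1 + w) = (1 + w)*(8 + w**3))
(Z(-2)/(-301))/s(-10 + 0) = ((-8 - 2)/(-301))/(8 + (-10 + 0)**3 + (-10 + 0)**4 + 8*(-10 + 0)) = (-10*(-1/301))/(8 + (-10)**3 + (-10)**4 + 8*(-10)) = 10/(301*(8 - 1000 + 10000 - 80)) = (10/301)/8928 = (10/301)*(1/8928) = 5/1343664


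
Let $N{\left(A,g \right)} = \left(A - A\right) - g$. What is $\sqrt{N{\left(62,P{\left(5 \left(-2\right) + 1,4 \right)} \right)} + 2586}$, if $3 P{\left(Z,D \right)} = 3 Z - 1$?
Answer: $\frac{\sqrt{23358}}{3} \approx 50.944$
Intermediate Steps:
$P{\left(Z,D \right)} = - \frac{1}{3} + Z$ ($P{\left(Z,D \right)} = \frac{3 Z - 1}{3} = \frac{-1 + 3 Z}{3} = - \frac{1}{3} + Z$)
$N{\left(A,g \right)} = - g$ ($N{\left(A,g \right)} = 0 - g = - g$)
$\sqrt{N{\left(62,P{\left(5 \left(-2\right) + 1,4 \right)} \right)} + 2586} = \sqrt{- (- \frac{1}{3} + \left(5 \left(-2\right) + 1\right)) + 2586} = \sqrt{- (- \frac{1}{3} + \left(-10 + 1\right)) + 2586} = \sqrt{- (- \frac{1}{3} - 9) + 2586} = \sqrt{\left(-1\right) \left(- \frac{28}{3}\right) + 2586} = \sqrt{\frac{28}{3} + 2586} = \sqrt{\frac{7786}{3}} = \frac{\sqrt{23358}}{3}$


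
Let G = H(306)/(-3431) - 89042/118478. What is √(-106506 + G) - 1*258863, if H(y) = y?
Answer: -258863 + I*√4399814595616183992151/203249009 ≈ -2.5886e+5 + 326.35*I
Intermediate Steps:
G = -170878685/203249009 (G = 306/(-3431) - 89042/118478 = 306*(-1/3431) - 89042*1/118478 = -306/3431 - 44521/59239 = -170878685/203249009 ≈ -0.84074)
√(-106506 + G) - 1*258863 = √(-106506 - 170878685/203249009) - 1*258863 = √(-21647409831239/203249009) - 258863 = I*√4399814595616183992151/203249009 - 258863 = -258863 + I*√4399814595616183992151/203249009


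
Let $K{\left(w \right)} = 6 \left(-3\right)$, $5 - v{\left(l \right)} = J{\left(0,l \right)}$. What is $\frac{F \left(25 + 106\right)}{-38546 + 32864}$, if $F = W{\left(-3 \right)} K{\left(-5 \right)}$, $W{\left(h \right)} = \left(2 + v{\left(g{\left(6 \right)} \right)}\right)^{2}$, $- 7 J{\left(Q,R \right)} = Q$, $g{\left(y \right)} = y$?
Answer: $\frac{19257}{947} \approx 20.335$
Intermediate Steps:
$J{\left(Q,R \right)} = - \frac{Q}{7}$
$v{\left(l \right)} = 5$ ($v{\left(l \right)} = 5 - \left(- \frac{1}{7}\right) 0 = 5 - 0 = 5 + 0 = 5$)
$W{\left(h \right)} = 49$ ($W{\left(h \right)} = \left(2 + 5\right)^{2} = 7^{2} = 49$)
$K{\left(w \right)} = -18$
$F = -882$ ($F = 49 \left(-18\right) = -882$)
$\frac{F \left(25 + 106\right)}{-38546 + 32864} = \frac{\left(-882\right) \left(25 + 106\right)}{-38546 + 32864} = \frac{\left(-882\right) 131}{-5682} = \left(-115542\right) \left(- \frac{1}{5682}\right) = \frac{19257}{947}$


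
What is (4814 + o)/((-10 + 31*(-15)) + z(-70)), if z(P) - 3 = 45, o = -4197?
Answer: -617/427 ≈ -1.4450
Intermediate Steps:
z(P) = 48 (z(P) = 3 + 45 = 48)
(4814 + o)/((-10 + 31*(-15)) + z(-70)) = (4814 - 4197)/((-10 + 31*(-15)) + 48) = 617/((-10 - 465) + 48) = 617/(-475 + 48) = 617/(-427) = 617*(-1/427) = -617/427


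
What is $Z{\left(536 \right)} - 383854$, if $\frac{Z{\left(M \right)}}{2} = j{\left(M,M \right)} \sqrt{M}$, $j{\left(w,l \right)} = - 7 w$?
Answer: $-383854 - 15008 \sqrt{134} \approx -5.5758 \cdot 10^{5}$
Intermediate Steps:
$Z{\left(M \right)} = - 14 M^{\frac{3}{2}}$ ($Z{\left(M \right)} = 2 - 7 M \sqrt{M} = 2 \left(- 7 M^{\frac{3}{2}}\right) = - 14 M^{\frac{3}{2}}$)
$Z{\left(536 \right)} - 383854 = - 14 \cdot 536^{\frac{3}{2}} - 383854 = - 14 \cdot 1072 \sqrt{134} - 383854 = - 15008 \sqrt{134} - 383854 = -383854 - 15008 \sqrt{134}$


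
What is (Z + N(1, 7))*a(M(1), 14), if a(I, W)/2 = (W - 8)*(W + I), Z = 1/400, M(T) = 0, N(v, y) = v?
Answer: 8421/50 ≈ 168.42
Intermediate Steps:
Z = 1/400 ≈ 0.0025000
a(I, W) = 2*(-8 + W)*(I + W) (a(I, W) = 2*((W - 8)*(W + I)) = 2*((-8 + W)*(I + W)) = 2*(-8 + W)*(I + W))
(Z + N(1, 7))*a(M(1), 14) = (1/400 + 1)*(-16*0 - 16*14 + 2*14² + 2*0*14) = 401*(0 - 224 + 2*196 + 0)/400 = 401*(0 - 224 + 392 + 0)/400 = (401/400)*168 = 8421/50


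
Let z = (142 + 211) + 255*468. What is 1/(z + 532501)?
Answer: 1/652194 ≈ 1.5333e-6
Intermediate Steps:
z = 119693 (z = 353 + 119340 = 119693)
1/(z + 532501) = 1/(119693 + 532501) = 1/652194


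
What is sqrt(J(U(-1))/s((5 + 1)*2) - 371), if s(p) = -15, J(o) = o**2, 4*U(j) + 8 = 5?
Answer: I*sqrt(148415)/20 ≈ 19.262*I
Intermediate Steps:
U(j) = -3/4 (U(j) = -2 + (1/4)*5 = -2 + 5/4 = -3/4)
sqrt(J(U(-1))/s((5 + 1)*2) - 371) = sqrt((-3/4)**2/(-15) - 371) = sqrt((9/16)*(-1/15) - 371) = sqrt(-3/80 - 371) = sqrt(-29683/80) = I*sqrt(148415)/20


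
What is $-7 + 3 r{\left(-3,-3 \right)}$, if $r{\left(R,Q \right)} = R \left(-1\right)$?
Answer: $2$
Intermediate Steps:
$r{\left(R,Q \right)} = - R$
$-7 + 3 r{\left(-3,-3 \right)} = -7 + 3 \left(\left(-1\right) \left(-3\right)\right) = -7 + 3 \cdot 3 = -7 + 9 = 2$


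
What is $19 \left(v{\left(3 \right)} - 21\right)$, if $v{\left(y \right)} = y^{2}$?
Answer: $-228$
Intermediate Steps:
$19 \left(v{\left(3 \right)} - 21\right) = 19 \left(3^{2} - 21\right) = 19 \left(9 - 21\right) = 19 \left(-12\right) = -228$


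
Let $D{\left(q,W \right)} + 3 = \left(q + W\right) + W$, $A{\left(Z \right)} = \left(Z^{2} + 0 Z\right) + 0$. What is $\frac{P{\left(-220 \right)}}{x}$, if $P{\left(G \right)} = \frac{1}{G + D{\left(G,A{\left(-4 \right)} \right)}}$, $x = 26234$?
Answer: $- \frac{1}{10782174} \approx -9.2746 \cdot 10^{-8}$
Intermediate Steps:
$A{\left(Z \right)} = Z^{2}$ ($A{\left(Z \right)} = \left(Z^{2} + 0\right) + 0 = Z^{2} + 0 = Z^{2}$)
$D{\left(q,W \right)} = -3 + q + 2 W$ ($D{\left(q,W \right)} = -3 + \left(\left(q + W\right) + W\right) = -3 + \left(\left(W + q\right) + W\right) = -3 + \left(q + 2 W\right) = -3 + q + 2 W$)
$P{\left(G \right)} = \frac{1}{29 + 2 G}$ ($P{\left(G \right)} = \frac{1}{G + \left(-3 + G + 2 \left(-4\right)^{2}\right)} = \frac{1}{G + \left(-3 + G + 2 \cdot 16\right)} = \frac{1}{G + \left(-3 + G + 32\right)} = \frac{1}{G + \left(29 + G\right)} = \frac{1}{29 + 2 G}$)
$\frac{P{\left(-220 \right)}}{x} = \frac{1}{\left(29 + 2 \left(-220\right)\right) 26234} = \frac{1}{29 - 440} \cdot \frac{1}{26234} = \frac{1}{-411} \cdot \frac{1}{26234} = \left(- \frac{1}{411}\right) \frac{1}{26234} = - \frac{1}{10782174}$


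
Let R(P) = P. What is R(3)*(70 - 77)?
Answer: -21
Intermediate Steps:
R(3)*(70 - 77) = 3*(70 - 77) = 3*(-7) = -21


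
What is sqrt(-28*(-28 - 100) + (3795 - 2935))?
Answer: 2*sqrt(1111) ≈ 66.663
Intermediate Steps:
sqrt(-28*(-28 - 100) + (3795 - 2935)) = sqrt(-28*(-128) + 860) = sqrt(3584 + 860) = sqrt(4444) = 2*sqrt(1111)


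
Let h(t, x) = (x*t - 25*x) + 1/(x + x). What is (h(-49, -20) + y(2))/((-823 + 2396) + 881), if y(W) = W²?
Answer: 59359/98160 ≈ 0.60472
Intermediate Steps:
h(t, x) = 1/(2*x) - 25*x + t*x (h(t, x) = (t*x - 25*x) + 1/(2*x) = (-25*x + t*x) + 1/(2*x) = 1/(2*x) - 25*x + t*x)
(h(-49, -20) + y(2))/((-823 + 2396) + 881) = (((½)/(-20) - 25*(-20) - 49*(-20)) + 2²)/((-823 + 2396) + 881) = (((½)*(-1/20) + 500 + 980) + 4)/(1573 + 881) = ((-1/40 + 500 + 980) + 4)/2454 = (59199/40 + 4)*(1/2454) = (59359/40)*(1/2454) = 59359/98160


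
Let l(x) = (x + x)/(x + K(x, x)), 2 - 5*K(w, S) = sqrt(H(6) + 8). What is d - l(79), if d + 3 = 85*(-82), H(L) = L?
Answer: -219844713/31519 - 158*sqrt(14)/31519 ≈ -6975.0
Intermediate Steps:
d = -6973 (d = -3 + 85*(-82) = -3 - 6970 = -6973)
K(w, S) = 2/5 - sqrt(14)/5 (K(w, S) = 2/5 - sqrt(6 + 8)/5 = 2/5 - sqrt(14)/5)
l(x) = 2*x/(2/5 + x - sqrt(14)/5) (l(x) = (x + x)/(x + (2/5 - sqrt(14)/5)) = (2*x)/(2/5 + x - sqrt(14)/5) = 2*x/(2/5 + x - sqrt(14)/5))
d - l(79) = -6973 - 10*79/(2 - sqrt(14) + 5*79) = -6973 - 10*79/(2 - sqrt(14) + 395) = -6973 - 10*79/(397 - sqrt(14)) = -6973 - 790/(397 - sqrt(14))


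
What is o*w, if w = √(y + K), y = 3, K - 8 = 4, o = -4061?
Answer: -4061*√15 ≈ -15728.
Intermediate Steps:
K = 12 (K = 8 + 4 = 12)
w = √15 (w = √(3 + 12) = √15 ≈ 3.8730)
o*w = -4061*√15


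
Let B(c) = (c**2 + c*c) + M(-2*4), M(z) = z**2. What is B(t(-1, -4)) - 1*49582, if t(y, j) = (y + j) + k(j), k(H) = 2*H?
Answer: -49180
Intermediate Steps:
t(y, j) = y + 3*j (t(y, j) = (y + j) + 2*j = (j + y) + 2*j = y + 3*j)
B(c) = 64 + 2*c**2 (B(c) = (c**2 + c*c) + (-2*4)**2 = (c**2 + c**2) + (-8)**2 = 2*c**2 + 64 = 64 + 2*c**2)
B(t(-1, -4)) - 1*49582 = (64 + 2*(-1 + 3*(-4))**2) - 1*49582 = (64 + 2*(-1 - 12)**2) - 49582 = (64 + 2*(-13)**2) - 49582 = (64 + 2*169) - 49582 = (64 + 338) - 49582 = 402 - 49582 = -49180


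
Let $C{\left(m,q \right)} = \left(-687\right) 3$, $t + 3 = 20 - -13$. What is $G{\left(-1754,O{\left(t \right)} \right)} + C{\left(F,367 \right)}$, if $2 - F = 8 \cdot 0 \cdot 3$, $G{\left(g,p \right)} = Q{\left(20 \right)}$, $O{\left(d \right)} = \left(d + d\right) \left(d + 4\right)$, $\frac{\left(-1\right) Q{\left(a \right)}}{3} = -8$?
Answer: $-2037$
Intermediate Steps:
$Q{\left(a \right)} = 24$ ($Q{\left(a \right)} = \left(-3\right) \left(-8\right) = 24$)
$t = 30$ ($t = -3 + \left(20 - -13\right) = -3 + \left(20 + 13\right) = -3 + 33 = 30$)
$O{\left(d \right)} = 2 d \left(4 + d\right)$
$G{\left(g,p \right)} = 24$
$F = 2$ ($F = 2 - 8 \cdot 0 \cdot 3 = 2 - 0 \cdot 3 = 2 - 0 = 2 + 0 = 2$)
$C{\left(m,q \right)} = -2061$
$G{\left(-1754,O{\left(t \right)} \right)} + C{\left(F,367 \right)} = 24 - 2061 = -2037$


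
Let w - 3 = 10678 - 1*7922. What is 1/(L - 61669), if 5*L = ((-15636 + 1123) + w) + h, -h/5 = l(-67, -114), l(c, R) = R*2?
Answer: -5/318959 ≈ -1.5676e-5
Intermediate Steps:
l(c, R) = 2*R
h = 1140 (h = -10*(-114) = -5*(-228) = 1140)
w = 2759 (w = 3 + (10678 - 1*7922) = 3 + (10678 - 7922) = 3 + 2756 = 2759)
L = -10614/5 (L = (((-15636 + 1123) + 2759) + 1140)/5 = ((-14513 + 2759) + 1140)/5 = (-11754 + 1140)/5 = (⅕)*(-10614) = -10614/5 ≈ -2122.8)
1/(L - 61669) = 1/(-10614/5 - 61669) = 1/(-318959/5) = -5/318959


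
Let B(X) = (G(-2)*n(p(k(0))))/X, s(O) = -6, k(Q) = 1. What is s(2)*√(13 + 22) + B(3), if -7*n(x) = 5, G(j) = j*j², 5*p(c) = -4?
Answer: 40/21 - 6*√35 ≈ -33.592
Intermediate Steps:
p(c) = -⅘ (p(c) = (⅕)*(-4) = -⅘)
G(j) = j³
n(x) = -5/7 (n(x) = -⅐*5 = -5/7)
B(X) = 40/(7*X) (B(X) = ((-2)³*(-5/7))/X = (-8*(-5/7))/X = 40/(7*X))
s(2)*√(13 + 22) + B(3) = -6*√(13 + 22) + (40/7)/3 = -6*√35 + (40/7)*(⅓) = -6*√35 + 40/21 = 40/21 - 6*√35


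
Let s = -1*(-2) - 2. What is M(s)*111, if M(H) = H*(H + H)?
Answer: 0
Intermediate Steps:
s = 0 (s = 2 - 2 = 0)
M(H) = 2*H² (M(H) = H*(2*H) = 2*H²)
M(s)*111 = (2*0²)*111 = (2*0)*111 = 0*111 = 0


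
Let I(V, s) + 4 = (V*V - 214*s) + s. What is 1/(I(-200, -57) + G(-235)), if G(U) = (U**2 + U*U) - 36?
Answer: 1/162551 ≈ 6.1519e-6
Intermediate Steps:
G(U) = -36 + 2*U**2 (G(U) = (U**2 + U**2) - 36 = 2*U**2 - 36 = -36 + 2*U**2)
I(V, s) = -4 + V**2 - 213*s (I(V, s) = -4 + ((V*V - 214*s) + s) = -4 + ((V**2 - 214*s) + s) = -4 + (V**2 - 213*s) = -4 + V**2 - 213*s)
1/(I(-200, -57) + G(-235)) = 1/((-4 + (-200)**2 - 213*(-57)) + (-36 + 2*(-235)**2)) = 1/((-4 + 40000 + 12141) + (-36 + 2*55225)) = 1/(52137 + (-36 + 110450)) = 1/(52137 + 110414) = 1/162551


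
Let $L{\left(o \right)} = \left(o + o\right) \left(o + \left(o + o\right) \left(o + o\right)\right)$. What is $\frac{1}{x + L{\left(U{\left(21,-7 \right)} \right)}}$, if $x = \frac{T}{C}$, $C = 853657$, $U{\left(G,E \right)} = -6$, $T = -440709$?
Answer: $- \frac{853657}{1414096701} \approx -0.00060368$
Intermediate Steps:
$L{\left(o \right)} = 2 o \left(o + 4 o^{2}\right)$ ($L{\left(o \right)} = 2 o \left(o + 2 o 2 o\right) = 2 o \left(o + 4 o^{2}\right)$)
$x = - \frac{440709}{853657} \approx -0.51626$
$\frac{1}{x + L{\left(U{\left(21,-7 \right)} \right)}} = \frac{1}{- \frac{440709}{853657} + \left(-6\right)^{2} \left(2 + 8 \left(-6\right)\right)} = \frac{1}{- \frac{440709}{853657} + 36 \left(2 - 48\right)} = \frac{1}{- \frac{440709}{853657} + 36 \left(-46\right)} = \frac{1}{- \frac{440709}{853657} - 1656} = \frac{1}{- \frac{1414096701}{853657}} = - \frac{853657}{1414096701}$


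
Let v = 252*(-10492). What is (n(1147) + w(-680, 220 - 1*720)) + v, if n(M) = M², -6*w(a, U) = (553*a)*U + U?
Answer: -97994875/3 ≈ -3.2665e+7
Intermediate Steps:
w(a, U) = -U/6 - 553*U*a/6 (w(a, U) = -((553*a)*U + U)/6 = -(553*U*a + U)/6 = -(U + 553*U*a)/6 = -U/6 - 553*U*a/6)
v = -2643984
(n(1147) + w(-680, 220 - 1*720)) + v = (1147² - (220 - 1*720)*(1 + 553*(-680))/6) - 2643984 = (1315609 - (220 - 720)*(1 - 376040)/6) - 2643984 = (1315609 - ⅙*(-500)*(-376039)) - 2643984 = (1315609 - 94009750/3) - 2643984 = -90062923/3 - 2643984 = -97994875/3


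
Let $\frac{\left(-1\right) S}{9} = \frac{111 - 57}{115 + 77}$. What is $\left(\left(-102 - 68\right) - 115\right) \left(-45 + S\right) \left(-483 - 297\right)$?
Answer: $- \frac{84529575}{8} \approx -1.0566 \cdot 10^{7}$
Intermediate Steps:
$S = - \frac{81}{32}$ ($S = - 9 \frac{111 - 57}{115 + 77} = - 9 \cdot \frac{54}{192} = - 9 \cdot 54 \cdot \frac{1}{192} = \left(-9\right) \frac{9}{32} = - \frac{81}{32} \approx -2.5313$)
$\left(\left(-102 - 68\right) - 115\right) \left(-45 + S\right) \left(-483 - 297\right) = \left(\left(-102 - 68\right) - 115\right) \left(-45 - \frac{81}{32}\right) \left(-483 - 297\right) = \left(\left(-102 - 68\right) - 115\right) \left(- \frac{1521}{32}\right) \left(-780\right) = \left(-170 - 115\right) \left(- \frac{1521}{32}\right) \left(-780\right) = \left(-285\right) \left(- \frac{1521}{32}\right) \left(-780\right) = \frac{433485}{32} \left(-780\right) = - \frac{84529575}{8}$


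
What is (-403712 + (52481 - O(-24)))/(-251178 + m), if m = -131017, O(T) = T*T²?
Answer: 337407/382195 ≈ 0.88281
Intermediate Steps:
O(T) = T³
(-403712 + (52481 - O(-24)))/(-251178 + m) = (-403712 + (52481 - 1*(-24)³))/(-251178 - 131017) = (-403712 + (52481 - 1*(-13824)))/(-382195) = (-403712 + (52481 + 13824))*(-1/382195) = (-403712 + 66305)*(-1/382195) = -337407*(-1/382195) = 337407/382195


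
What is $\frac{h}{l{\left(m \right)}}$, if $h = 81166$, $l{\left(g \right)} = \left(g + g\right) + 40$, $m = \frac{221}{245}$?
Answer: $\frac{9942835}{5121} \approx 1941.6$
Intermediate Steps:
$m = \frac{221}{245}$ ($m = 221 \cdot \frac{1}{245} = \frac{221}{245} \approx 0.90204$)
$l{\left(g \right)} = 40 + 2 g$ ($l{\left(g \right)} = 2 g + 40 = 40 + 2 g$)
$\frac{h}{l{\left(m \right)}} = \frac{81166}{40 + 2 \cdot \frac{221}{245}} = \frac{81166}{40 + \frac{442}{245}} = \frac{81166}{\frac{10242}{245}} = 81166 \cdot \frac{245}{10242} = \frac{9942835}{5121}$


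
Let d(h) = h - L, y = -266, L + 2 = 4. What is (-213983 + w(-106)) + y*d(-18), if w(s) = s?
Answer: -208769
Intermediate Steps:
L = 2 (L = -2 + 4 = 2)
d(h) = -2 + h (d(h) = h - 1*2 = h - 2 = -2 + h)
(-213983 + w(-106)) + y*d(-18) = (-213983 - 106) - 266*(-2 - 18) = -214089 - 266*(-20) = -214089 + 5320 = -208769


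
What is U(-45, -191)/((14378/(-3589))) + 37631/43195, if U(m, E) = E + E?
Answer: 29880658564/310528855 ≈ 96.225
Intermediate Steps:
U(m, E) = 2*E
U(-45, -191)/((14378/(-3589))) + 37631/43195 = (2*(-191))/((14378/(-3589))) + 37631/43195 = -382/(14378*(-1/3589)) + 37631*(1/43195) = -382/(-14378/3589) + 37631/43195 = -382*(-3589/14378) + 37631/43195 = 685499/7189 + 37631/43195 = 29880658564/310528855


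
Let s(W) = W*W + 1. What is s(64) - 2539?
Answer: 1558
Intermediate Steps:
s(W) = 1 + W² (s(W) = W² + 1 = 1 + W²)
s(64) - 2539 = (1 + 64²) - 2539 = (1 + 4096) - 2539 = 4097 - 2539 = 1558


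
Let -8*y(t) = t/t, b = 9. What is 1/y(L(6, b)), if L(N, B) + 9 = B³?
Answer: -8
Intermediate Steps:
L(N, B) = -9 + B³
y(t) = -⅛ (y(t) = -t/(8*t) = -⅛*1 = -⅛)
1/y(L(6, b)) = 1/(-⅛) = -8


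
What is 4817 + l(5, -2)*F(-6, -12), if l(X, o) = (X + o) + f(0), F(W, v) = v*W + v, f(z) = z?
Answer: 4997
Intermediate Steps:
F(W, v) = v + W*v (F(W, v) = W*v + v = v + W*v)
l(X, o) = X + o (l(X, o) = (X + o) + 0 = X + o)
4817 + l(5, -2)*F(-6, -12) = 4817 + (5 - 2)*(-12*(1 - 6)) = 4817 + 3*(-12*(-5)) = 4817 + 3*60 = 4817 + 180 = 4997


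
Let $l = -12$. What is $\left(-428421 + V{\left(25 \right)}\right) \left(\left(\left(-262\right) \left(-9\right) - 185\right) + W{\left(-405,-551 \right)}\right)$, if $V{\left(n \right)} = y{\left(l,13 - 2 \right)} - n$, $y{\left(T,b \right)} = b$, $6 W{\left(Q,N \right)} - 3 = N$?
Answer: $- \frac{2675576575}{3} \approx -8.9186 \cdot 10^{8}$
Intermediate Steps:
$W{\left(Q,N \right)} = \frac{1}{2} + \frac{N}{6}$
$V{\left(n \right)} = 11 - n$ ($V{\left(n \right)} = \left(13 - 2\right) - n = 11 - n$)
$\left(-428421 + V{\left(25 \right)}\right) \left(\left(\left(-262\right) \left(-9\right) - 185\right) + W{\left(-405,-551 \right)}\right) = \left(-428421 + \left(11 - 25\right)\right) \left(\left(\left(-262\right) \left(-9\right) - 185\right) + \left(\frac{1}{2} + \frac{1}{6} \left(-551\right)\right)\right) = \left(-428421 + \left(11 - 25\right)\right) \left(\left(2358 - 185\right) + \left(\frac{1}{2} - \frac{551}{6}\right)\right) = \left(-428421 - 14\right) \left(2173 - \frac{274}{3}\right) = \left(-428435\right) \frac{6245}{3} = - \frac{2675576575}{3}$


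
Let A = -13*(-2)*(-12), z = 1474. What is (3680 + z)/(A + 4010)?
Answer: 2577/1849 ≈ 1.3937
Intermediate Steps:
A = -312 (A = 26*(-12) = -312)
(3680 + z)/(A + 4010) = (3680 + 1474)/(-312 + 4010) = 5154/3698 = 5154*(1/3698) = 2577/1849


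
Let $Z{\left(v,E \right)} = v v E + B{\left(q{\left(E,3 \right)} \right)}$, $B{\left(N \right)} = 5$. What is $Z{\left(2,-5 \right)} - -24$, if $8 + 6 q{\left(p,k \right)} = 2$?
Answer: $9$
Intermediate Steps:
$q{\left(p,k \right)} = -1$ ($q{\left(p,k \right)} = - \frac{4}{3} + \frac{1}{6} \cdot 2 = - \frac{4}{3} + \frac{1}{3} = -1$)
$Z{\left(v,E \right)} = 5 + E v^{2}$ ($Z{\left(v,E \right)} = v v E + 5 = v^{2} E + 5 = E v^{2} + 5 = 5 + E v^{2}$)
$Z{\left(2,-5 \right)} - -24 = \left(5 - 5 \cdot 2^{2}\right) - -24 = \left(5 - 20\right) + 24 = -15 + 24 = 9$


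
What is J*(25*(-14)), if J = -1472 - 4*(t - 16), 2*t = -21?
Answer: 478100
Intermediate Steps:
t = -21/2 (t = (½)*(-21) = -21/2 ≈ -10.500)
J = -1366 (J = -1472 - 4*(-21/2 - 16) = -1472 - 4*(-53)/2 = -1472 - 1*(-106) = -1472 + 106 = -1366)
J*(25*(-14)) = -34150*(-14) = -1366*(-350) = 478100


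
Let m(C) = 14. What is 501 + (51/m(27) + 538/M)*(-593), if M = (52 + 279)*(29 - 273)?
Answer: -233950060/141337 ≈ -1655.3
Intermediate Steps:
M = -80764 (M = 331*(-244) = -80764)
501 + (51/m(27) + 538/M)*(-593) = 501 + (51/14 + 538/(-80764))*(-593) = 501 + (51*(1/14) + 538*(-1/80764))*(-593) = 501 + (51/14 - 269/40382)*(-593) = 501 + (513929/141337)*(-593) = 501 - 304759897/141337 = -233950060/141337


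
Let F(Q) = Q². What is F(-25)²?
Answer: 390625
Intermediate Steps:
F(-25)² = ((-25)²)² = 625² = 390625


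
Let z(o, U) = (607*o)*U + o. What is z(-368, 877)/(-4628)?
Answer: 48975280/1157 ≈ 42330.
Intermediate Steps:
z(o, U) = o + 607*U*o (z(o, U) = 607*U*o + o = o + 607*U*o)
z(-368, 877)/(-4628) = -368*(1 + 607*877)/(-4628) = -368*(1 + 532339)*(-1/4628) = -368*532340*(-1/4628) = -195901120*(-1/4628) = 48975280/1157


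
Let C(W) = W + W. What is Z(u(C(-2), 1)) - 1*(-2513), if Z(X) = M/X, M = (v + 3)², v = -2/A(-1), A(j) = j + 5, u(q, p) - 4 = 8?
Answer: 120649/48 ≈ 2513.5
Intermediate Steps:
C(W) = 2*W
u(q, p) = 12 (u(q, p) = 4 + 8 = 12)
A(j) = 5 + j
v = -½ (v = -2/(5 - 1) = -2/4 = -2*¼ = -½ ≈ -0.50000)
M = 25/4 (M = (-½ + 3)² = (5/2)² = 25/4 ≈ 6.2500)
Z(X) = 25/(4*X)
Z(u(C(-2), 1)) - 1*(-2513) = (25/4)/12 - 1*(-2513) = (25/4)*(1/12) + 2513 = 25/48 + 2513 = 120649/48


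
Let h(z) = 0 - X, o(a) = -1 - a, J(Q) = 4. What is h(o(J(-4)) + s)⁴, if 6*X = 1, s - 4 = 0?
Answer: 1/1296 ≈ 0.00077160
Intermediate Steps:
s = 4 (s = 4 + 0 = 4)
X = ⅙ (X = (⅙)*1 = ⅙ ≈ 0.16667)
h(z) = -⅙ (h(z) = 0 - 1*⅙ = 0 - ⅙ = -⅙)
h(o(J(-4)) + s)⁴ = (-⅙)⁴ = 1/1296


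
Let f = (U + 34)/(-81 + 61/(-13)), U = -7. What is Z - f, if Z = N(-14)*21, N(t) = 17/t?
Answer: -14028/557 ≈ -25.185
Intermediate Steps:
Z = -51/2 (Z = (17/(-14))*21 = (17*(-1/14))*21 = -17/14*21 = -51/2 ≈ -25.500)
f = -351/1114 (f = (-7 + 34)/(-81 + 61/(-13)) = 27/(-81 + 61*(-1/13)) = 27/(-81 - 61/13) = 27/(-1114/13) = 27*(-13/1114) = -351/1114 ≈ -0.31508)
Z - f = -51/2 - 1*(-351/1114) = -51/2 + 351/1114 = -14028/557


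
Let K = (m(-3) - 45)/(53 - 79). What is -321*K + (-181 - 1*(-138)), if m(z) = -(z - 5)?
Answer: -12995/26 ≈ -499.81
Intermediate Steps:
m(z) = 5 - z (m(z) = -(-5 + z) = 5 - z)
K = 37/26 (K = ((5 - 1*(-3)) - 45)/(53 - 79) = ((5 + 3) - 45)/(-26) = (8 - 45)*(-1/26) = -37*(-1/26) = 37/26 ≈ 1.4231)
-321*K + (-181 - 1*(-138)) = -321*37/26 + (-181 - 1*(-138)) = -11877/26 + (-181 + 138) = -11877/26 - 43 = -12995/26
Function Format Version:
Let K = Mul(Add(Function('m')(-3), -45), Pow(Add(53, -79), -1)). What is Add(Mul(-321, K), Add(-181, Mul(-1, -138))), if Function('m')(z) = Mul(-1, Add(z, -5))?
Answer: Rational(-12995, 26) ≈ -499.81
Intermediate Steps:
Function('m')(z) = Add(5, Mul(-1, z)) (Function('m')(z) = Mul(-1, Add(-5, z)) = Add(5, Mul(-1, z)))
K = Rational(37, 26) (K = Mul(Add(Add(5, Mul(-1, -3)), -45), Pow(Add(53, -79), -1)) = Mul(Add(Add(5, 3), -45), Pow(-26, -1)) = Mul(Add(8, -45), Rational(-1, 26)) = Mul(-37, Rational(-1, 26)) = Rational(37, 26) ≈ 1.4231)
Add(Mul(-321, K), Add(-181, Mul(-1, -138))) = Add(Mul(-321, Rational(37, 26)), Add(-181, Mul(-1, -138))) = Add(Rational(-11877, 26), Add(-181, 138)) = Add(Rational(-11877, 26), -43) = Rational(-12995, 26)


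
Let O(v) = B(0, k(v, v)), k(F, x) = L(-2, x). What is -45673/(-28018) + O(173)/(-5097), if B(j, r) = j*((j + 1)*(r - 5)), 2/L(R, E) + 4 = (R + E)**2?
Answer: 45673/28018 ≈ 1.6301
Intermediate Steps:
L(R, E) = 2/(-4 + (E + R)**2) (L(R, E) = 2/(-4 + (R + E)**2) = 2/(-4 + (E + R)**2))
k(F, x) = 2/(-4 + (-2 + x)**2) (k(F, x) = 2/(-4 + (x - 2)**2) = 2/(-4 + (-2 + x)**2))
B(j, r) = j*(1 + j)*(-5 + r) (B(j, r) = j*((1 + j)*(-5 + r)) = j*(1 + j)*(-5 + r))
O(v) = 0 (O(v) = 0*(-5 + 2/(v*(-4 + v)) - 5*0 + 0*(2/(v*(-4 + v)))) = 0*(-5 + 2/(v*(-4 + v)) + 0 + 0) = 0*(-5 + 2/(v*(-4 + v))) = 0)
-45673/(-28018) + O(173)/(-5097) = -45673/(-28018) + 0/(-5097) = -45673*(-1/28018) + 0*(-1/5097) = 45673/28018 + 0 = 45673/28018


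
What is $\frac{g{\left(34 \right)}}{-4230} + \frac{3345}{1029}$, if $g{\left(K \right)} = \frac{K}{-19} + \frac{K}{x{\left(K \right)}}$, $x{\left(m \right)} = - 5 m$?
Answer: $\frac{49791953}{15314950} \approx 3.2512$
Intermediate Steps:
$g{\left(K \right)} = - \frac{1}{5} - \frac{K}{19}$ ($g{\left(K \right)} = \frac{K}{-19} + \frac{K}{\left(-5\right) K} = K \left(- \frac{1}{19}\right) + K \left(- \frac{1}{5 K}\right) = - \frac{K}{19} - \frac{1}{5} = - \frac{1}{5} - \frac{K}{19}$)
$\frac{g{\left(34 \right)}}{-4230} + \frac{3345}{1029} = \frac{- \frac{1}{5} - \frac{34}{19}}{-4230} + \frac{3345}{1029} = \left(- \frac{1}{5} - \frac{34}{19}\right) \left(- \frac{1}{4230}\right) + 3345 \cdot \frac{1}{1029} = \left(- \frac{189}{95}\right) \left(- \frac{1}{4230}\right) + \frac{1115}{343} = \frac{21}{44650} + \frac{1115}{343} = \frac{49791953}{15314950}$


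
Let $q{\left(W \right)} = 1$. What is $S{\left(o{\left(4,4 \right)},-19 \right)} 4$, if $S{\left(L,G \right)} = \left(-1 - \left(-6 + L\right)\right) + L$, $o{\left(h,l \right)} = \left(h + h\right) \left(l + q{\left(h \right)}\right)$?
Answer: $20$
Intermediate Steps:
$o{\left(h,l \right)} = 2 h \left(1 + l\right)$ ($o{\left(h,l \right)} = \left(h + h\right) \left(l + 1\right) = 2 h \left(1 + l\right)$)
$S{\left(L,G \right)} = 5$ ($S{\left(L,G \right)} = \left(5 - L\right) + L = 5$)
$S{\left(o{\left(4,4 \right)},-19 \right)} 4 = 5 \cdot 4 = 20$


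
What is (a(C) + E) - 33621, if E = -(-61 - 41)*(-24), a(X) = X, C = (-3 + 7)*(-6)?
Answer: -36093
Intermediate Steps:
C = -24 (C = 4*(-6) = -24)
E = -2448 (E = -(-102)*(-24) = -1*2448 = -2448)
(a(C) + E) - 33621 = (-24 - 2448) - 33621 = -2472 - 33621 = -36093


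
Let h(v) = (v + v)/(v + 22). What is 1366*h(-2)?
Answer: -1366/5 ≈ -273.20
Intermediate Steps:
h(v) = 2*v/(22 + v) (h(v) = (2*v)/(22 + v) = 2*v/(22 + v))
1366*h(-2) = 1366*(2*(-2)/(22 - 2)) = 1366*(2*(-2)/20) = 1366*(2*(-2)*(1/20)) = 1366*(-1/5) = -1366/5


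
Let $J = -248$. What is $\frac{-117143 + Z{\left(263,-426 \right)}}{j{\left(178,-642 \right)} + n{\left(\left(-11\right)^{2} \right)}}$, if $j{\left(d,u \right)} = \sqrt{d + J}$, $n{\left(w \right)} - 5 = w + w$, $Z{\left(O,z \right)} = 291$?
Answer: $- \frac{28862444}{61079} + \frac{116852 i \sqrt{70}}{61079} \approx -472.54 + 16.006 i$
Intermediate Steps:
$n{\left(w \right)} = 5 + 2 w$ ($n{\left(w \right)} = 5 + \left(w + w\right) = 5 + 2 w$)
$j{\left(d,u \right)} = \sqrt{-248 + d}$ ($j{\left(d,u \right)} = \sqrt{d - 248} = \sqrt{-248 + d}$)
$\frac{-117143 + Z{\left(263,-426 \right)}}{j{\left(178,-642 \right)} + n{\left(\left(-11\right)^{2} \right)}} = \frac{-117143 + 291}{\sqrt{-248 + 178} + \left(5 + 2 \left(-11\right)^{2}\right)} = - \frac{116852}{\sqrt{-70} + \left(5 + 2 \cdot 121\right)} = - \frac{116852}{i \sqrt{70} + \left(5 + 242\right)} = - \frac{116852}{i \sqrt{70} + 247} = - \frac{116852}{247 + i \sqrt{70}}$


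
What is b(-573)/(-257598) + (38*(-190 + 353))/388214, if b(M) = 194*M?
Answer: 3729183890/8333595831 ≈ 0.44749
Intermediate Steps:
b(-573)/(-257598) + (38*(-190 + 353))/388214 = (194*(-573))/(-257598) + (38*(-190 + 353))/388214 = -111162*(-1/257598) + (38*163)*(1/388214) = 18527/42933 + 6194*(1/388214) = 18527/42933 + 3097/194107 = 3729183890/8333595831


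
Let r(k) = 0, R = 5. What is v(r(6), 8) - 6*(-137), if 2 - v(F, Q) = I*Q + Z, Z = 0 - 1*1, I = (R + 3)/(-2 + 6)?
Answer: 809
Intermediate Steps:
I = 2 (I = (5 + 3)/(-2 + 6) = 8/4 = 8*(¼) = 2)
Z = -1 (Z = 0 - 1 = -1)
v(F, Q) = 3 - 2*Q (v(F, Q) = 2 - (2*Q - 1) = 2 - (-1 + 2*Q) = 2 + (1 - 2*Q) = 3 - 2*Q)
v(r(6), 8) - 6*(-137) = (3 - 2*8) - 6*(-137) = (3 - 16) + 822 = -13 + 822 = 809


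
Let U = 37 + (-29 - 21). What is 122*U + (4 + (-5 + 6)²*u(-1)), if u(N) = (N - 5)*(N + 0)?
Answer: -1576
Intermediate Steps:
u(N) = N*(-5 + N) (u(N) = (-5 + N)*N = N*(-5 + N))
U = -13 (U = 37 - 50 = -13)
122*U + (4 + (-5 + 6)²*u(-1)) = 122*(-13) + (4 + (-5 + 6)²*(-(-5 - 1))) = -1586 + (4 + 1²*(-1*(-6))) = -1586 + (4 + 1*6) = -1586 + (4 + 6) = -1586 + 10 = -1576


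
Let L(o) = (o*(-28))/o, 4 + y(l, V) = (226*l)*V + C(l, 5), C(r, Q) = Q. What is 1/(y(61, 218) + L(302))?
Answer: 1/3005321 ≈ 3.3274e-7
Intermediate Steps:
y(l, V) = 1 + 226*V*l (y(l, V) = -4 + ((226*l)*V + 5) = -4 + (226*V*l + 5) = -4 + (5 + 226*V*l) = 1 + 226*V*l)
L(o) = -28 (L(o) = (-28*o)/o = -28)
1/(y(61, 218) + L(302)) = 1/((1 + 226*218*61) - 28) = 1/((1 + 3005348) - 28) = 1/(3005349 - 28) = 1/3005321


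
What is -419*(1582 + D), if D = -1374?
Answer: -87152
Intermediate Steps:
-419*(1582 + D) = -419*(1582 - 1374) = -419*208 = -87152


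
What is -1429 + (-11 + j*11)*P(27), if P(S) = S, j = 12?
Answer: 1838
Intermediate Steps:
-1429 + (-11 + j*11)*P(27) = -1429 + (-11 + 12*11)*27 = -1429 + (-11 + 132)*27 = -1429 + 121*27 = -1429 + 3267 = 1838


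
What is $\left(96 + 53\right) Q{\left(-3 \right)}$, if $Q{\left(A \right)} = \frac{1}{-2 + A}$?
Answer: $- \frac{149}{5} \approx -29.8$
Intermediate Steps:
$\left(96 + 53\right) Q{\left(-3 \right)} = \frac{96 + 53}{-2 - 3} = \frac{149}{-5} = 149 \left(- \frac{1}{5}\right) = - \frac{149}{5}$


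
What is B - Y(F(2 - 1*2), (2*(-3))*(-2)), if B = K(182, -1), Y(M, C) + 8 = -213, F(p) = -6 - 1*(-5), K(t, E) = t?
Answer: 403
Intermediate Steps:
F(p) = -1 (F(p) = -6 + 5 = -1)
Y(M, C) = -221 (Y(M, C) = -8 - 213 = -221)
B = 182
B - Y(F(2 - 1*2), (2*(-3))*(-2)) = 182 - 1*(-221) = 182 + 221 = 403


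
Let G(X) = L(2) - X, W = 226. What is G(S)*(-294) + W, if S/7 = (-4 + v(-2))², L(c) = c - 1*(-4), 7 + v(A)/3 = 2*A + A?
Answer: 3803704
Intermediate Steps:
v(A) = -21 + 9*A (v(A) = -21 + 3*(2*A + A) = -21 + 3*(3*A) = -21 + 9*A)
L(c) = 4 + c (L(c) = c + 4 = 4 + c)
S = 12943 (S = 7*(-4 + (-21 + 9*(-2)))² = 7*(-4 + (-21 - 18))² = 7*(-4 - 39)² = 7*(-43)² = 7*1849 = 12943)
G(X) = 6 - X (G(X) = (4 + 2) - X = 6 - X)
G(S)*(-294) + W = (6 - 1*12943)*(-294) + 226 = (6 - 12943)*(-294) + 226 = -12937*(-294) + 226 = 3803478 + 226 = 3803704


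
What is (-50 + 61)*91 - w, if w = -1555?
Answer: 2556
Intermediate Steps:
(-50 + 61)*91 - w = (-50 + 61)*91 - 1*(-1555) = 11*91 + 1555 = 1001 + 1555 = 2556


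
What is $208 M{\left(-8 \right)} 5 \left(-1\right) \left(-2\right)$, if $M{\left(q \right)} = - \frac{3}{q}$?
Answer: $780$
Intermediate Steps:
$208 M{\left(-8 \right)} 5 \left(-1\right) \left(-2\right) = 208 \left(- \frac{3}{-8}\right) 5 \left(-1\right) \left(-2\right) = 208 \left(\left(-3\right) \left(- \frac{1}{8}\right)\right) \left(\left(-5\right) \left(-2\right)\right) = 208 \cdot \frac{3}{8} \cdot 10 = 78 \cdot 10 = 780$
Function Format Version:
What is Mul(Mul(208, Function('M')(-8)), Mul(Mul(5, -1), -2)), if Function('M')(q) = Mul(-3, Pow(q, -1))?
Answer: 780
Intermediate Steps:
Mul(Mul(208, Function('M')(-8)), Mul(Mul(5, -1), -2)) = Mul(Mul(208, Mul(-3, Pow(-8, -1))), Mul(Mul(5, -1), -2)) = Mul(Mul(208, Mul(-3, Rational(-1, 8))), Mul(-5, -2)) = Mul(Mul(208, Rational(3, 8)), 10) = Mul(78, 10) = 780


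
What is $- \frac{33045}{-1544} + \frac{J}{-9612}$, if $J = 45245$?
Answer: $\frac{61942565}{3710232} \approx 16.695$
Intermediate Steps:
$- \frac{33045}{-1544} + \frac{J}{-9612} = - \frac{33045}{-1544} + \frac{45245}{-9612} = \left(-33045\right) \left(- \frac{1}{1544}\right) + 45245 \left(- \frac{1}{9612}\right) = \frac{33045}{1544} - \frac{45245}{9612} = \frac{61942565}{3710232}$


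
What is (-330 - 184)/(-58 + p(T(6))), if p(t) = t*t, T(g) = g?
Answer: 257/11 ≈ 23.364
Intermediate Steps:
p(t) = t²
(-330 - 184)/(-58 + p(T(6))) = (-330 - 184)/(-58 + 6²) = -514/(-58 + 36) = -514/(-22) = -514*(-1/22) = 257/11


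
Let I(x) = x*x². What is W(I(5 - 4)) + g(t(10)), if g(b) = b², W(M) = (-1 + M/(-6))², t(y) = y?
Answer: 3649/36 ≈ 101.36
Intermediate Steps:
I(x) = x³
W(M) = (-1 - M/6)² (W(M) = (-1 + M*(-⅙))² = (-1 - M/6)²)
W(I(5 - 4)) + g(t(10)) = (6 + (5 - 4)³)²/36 + 10² = (6 + 1³)²/36 + 100 = (6 + 1)²/36 + 100 = (1/36)*7² + 100 = (1/36)*49 + 100 = 49/36 + 100 = 3649/36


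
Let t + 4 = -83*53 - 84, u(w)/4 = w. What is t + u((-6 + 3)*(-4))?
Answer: -4439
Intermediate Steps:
u(w) = 4*w
t = -4487 (t = -4 + (-83*53 - 84) = -4 + (-4399 - 84) = -4 - 4483 = -4487)
t + u((-6 + 3)*(-4)) = -4487 + 4*((-6 + 3)*(-4)) = -4487 + 4*(-3*(-4)) = -4487 + 4*12 = -4487 + 48 = -4439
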